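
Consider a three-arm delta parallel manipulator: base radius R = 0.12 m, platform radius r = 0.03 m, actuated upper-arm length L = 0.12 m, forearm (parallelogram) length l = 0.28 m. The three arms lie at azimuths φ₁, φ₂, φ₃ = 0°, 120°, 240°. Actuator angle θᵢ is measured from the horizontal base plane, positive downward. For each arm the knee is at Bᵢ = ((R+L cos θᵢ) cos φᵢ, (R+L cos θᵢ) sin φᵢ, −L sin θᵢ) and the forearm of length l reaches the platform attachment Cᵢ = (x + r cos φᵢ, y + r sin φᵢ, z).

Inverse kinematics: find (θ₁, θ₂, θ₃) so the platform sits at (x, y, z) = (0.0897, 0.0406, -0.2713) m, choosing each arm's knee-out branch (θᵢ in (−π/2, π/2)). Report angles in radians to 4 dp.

arm 1 (φ=0.0°): x'=0.0897, y'=0.0406
  e−x'=0.0003;  (l²−L²−(e−x')²−y'²−z²)/2L = -0.0469
  θ1 = atan2(B,A) + arccos(C/0.2713) = 0.1748
rotate P by −φ2: (-0.0097, -0.0980, -0.2713)
  A cos θ + B sin θ = C:  0.0997·cos θ + -0.2713·sin θ = -0.1214
  θ2 = atan2(B,A) + arccos(C/0.2890) = 0.7857
rotate P by −φ3: (-0.0800, 0.0574, -0.2713)
  A cos θ + B sin θ = C:  0.1700·cos θ + -0.2713·sin θ = -0.1742
  θ3 = atan2(B,A) + arccos(C/0.3202) = 1.1350

θ₁ = 0.1748, θ₂ = 0.7857, θ₃ = 1.1350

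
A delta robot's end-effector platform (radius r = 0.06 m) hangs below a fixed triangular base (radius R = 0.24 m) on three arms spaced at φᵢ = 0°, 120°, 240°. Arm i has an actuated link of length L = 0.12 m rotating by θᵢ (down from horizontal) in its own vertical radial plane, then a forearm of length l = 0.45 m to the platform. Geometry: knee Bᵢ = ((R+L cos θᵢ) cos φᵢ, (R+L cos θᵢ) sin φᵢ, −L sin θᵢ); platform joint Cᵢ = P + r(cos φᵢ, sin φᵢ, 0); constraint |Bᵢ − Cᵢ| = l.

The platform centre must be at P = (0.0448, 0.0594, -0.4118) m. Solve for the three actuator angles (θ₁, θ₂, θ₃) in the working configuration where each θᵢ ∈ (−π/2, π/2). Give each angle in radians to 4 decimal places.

arm 1 (φ=0.0°): x'=0.0448, y'=0.0594
  e−x'=0.1352;  (l²−L²−(e−x')²−y'²−z²)/2L = -0.0137
  γ=atan2(-0.4118,0.1352)=-1.2536;  ψ=arccos(-0.0316)=1.6024;  θ1=γ+ψ≈0.3488
φ2=120.0° → target in arm frame (0.0290, -0.0685)
  A=0.1510, B=-0.4118, C=(l²−L²−A²−y'²−z²)/(2L)=-0.0373
  √(A²+B²)=0.4386;  θ2 = -1.2194+1.6560 ≈ 0.4366
rotate P by −φ3: (-0.0738, 0.0091, -0.4118)
  e−x'=0.2538;  (l²−L²−(e−x')²−y'²−z²)/2L = -0.1917
  γ=atan2(-0.4118,0.2538)=-1.0184;  ψ=arccos(-0.3962)=1.9782;  θ3=γ+ψ≈0.9598

θ₁ = 0.3488, θ₂ = 0.4366, θ₃ = 0.9598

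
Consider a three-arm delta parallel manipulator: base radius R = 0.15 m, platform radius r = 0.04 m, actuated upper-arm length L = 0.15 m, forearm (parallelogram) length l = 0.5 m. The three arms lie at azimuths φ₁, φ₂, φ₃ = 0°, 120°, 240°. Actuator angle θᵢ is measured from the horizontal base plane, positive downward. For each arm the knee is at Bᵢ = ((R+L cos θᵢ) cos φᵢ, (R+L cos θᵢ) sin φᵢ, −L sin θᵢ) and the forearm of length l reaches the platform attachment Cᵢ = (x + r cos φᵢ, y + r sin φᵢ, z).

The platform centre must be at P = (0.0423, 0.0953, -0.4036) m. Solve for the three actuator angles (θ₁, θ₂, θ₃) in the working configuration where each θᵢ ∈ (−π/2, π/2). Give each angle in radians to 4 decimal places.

θ₁ = -0.2617, θ₂ = -0.3493, θ₃ = 0.3491

φ1=0.0° → target in arm frame (0.0423, 0.0953)
  A=0.0677, B=-0.4036, C=(l²−L²−A²−y'²−z²)/(2L)=0.1698
  √(A²+B²)=0.4092;  θ1 = -1.4046+1.1429 ≈ -0.2617
φ2=120.0° → target in arm frame (0.0614, -0.0843)
  A cos θ + B sin θ = C:  0.0486·cos θ + -0.4036·sin θ = 0.1838
  γ=atan2(-0.4036,0.0486)=-1.4509;  ψ=arccos(0.4521)=1.1016;  θ2=γ+ψ≈-0.3493
arm 3 (φ=240.0°): x'=-0.1037, y'=-0.0110
  e−x'=0.2137;  (l²−L²−(e−x')²−y'²−z²)/2L = 0.0628
  θ3 = atan2(B,A) + arccos(C/0.4567) = 0.3491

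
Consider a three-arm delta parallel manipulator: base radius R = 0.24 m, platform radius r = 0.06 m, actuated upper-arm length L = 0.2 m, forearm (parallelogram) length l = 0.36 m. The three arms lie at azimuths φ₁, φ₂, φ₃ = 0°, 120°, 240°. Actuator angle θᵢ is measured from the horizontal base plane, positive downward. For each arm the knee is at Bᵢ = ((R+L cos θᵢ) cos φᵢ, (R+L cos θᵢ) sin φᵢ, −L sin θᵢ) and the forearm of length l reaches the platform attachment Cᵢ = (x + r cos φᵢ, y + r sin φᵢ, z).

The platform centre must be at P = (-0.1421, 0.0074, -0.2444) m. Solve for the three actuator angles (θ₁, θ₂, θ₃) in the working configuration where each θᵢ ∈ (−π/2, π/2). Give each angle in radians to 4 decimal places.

arm 1 (φ=0.0°): x'=-0.1421, y'=0.0074
  A=0.3221, B=-0.2444, C=(l²−L²−A²−y'²−z²)/(2L)=-0.1848
  θ1 = atan2(B,A) + arccos(C/0.4043) = 1.3965
φ2=120.0° → target in arm frame (0.0775, 0.1194)
  A=0.1025, B=-0.2444, C=(l²−L²−A²−y'²−z²)/(2L)=0.0128
  γ=atan2(-0.2444,0.1025)=-1.1735;  ψ=arccos(0.0482)=1.5226;  θ2=γ+ψ≈0.3491
rotate P by −φ3: (0.0646, -0.1268, -0.2444)
  A=0.1154, B=-0.2444, C=(l²−L²−A²−y'²−z²)/(2L)=0.0012
  √(A²+B²)=0.2703;  θ3 = -1.1298+1.5662 ≈ 0.4364

θ₁ = 1.3965, θ₂ = 0.3491, θ₃ = 0.4364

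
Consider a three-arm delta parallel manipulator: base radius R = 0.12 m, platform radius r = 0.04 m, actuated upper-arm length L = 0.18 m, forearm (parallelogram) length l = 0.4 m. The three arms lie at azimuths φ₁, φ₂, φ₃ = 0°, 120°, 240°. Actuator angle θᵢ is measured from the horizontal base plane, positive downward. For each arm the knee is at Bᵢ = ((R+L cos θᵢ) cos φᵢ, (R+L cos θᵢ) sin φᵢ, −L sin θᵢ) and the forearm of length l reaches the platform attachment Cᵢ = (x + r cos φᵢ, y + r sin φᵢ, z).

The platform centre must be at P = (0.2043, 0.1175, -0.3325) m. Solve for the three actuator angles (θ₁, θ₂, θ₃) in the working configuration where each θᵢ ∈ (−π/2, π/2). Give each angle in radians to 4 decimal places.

rotate P by −φ1: (0.2043, 0.1175, -0.3325)
  A=-0.1243, B=-0.3325, C=(l²−L²−A²−y'²−z²)/(2L)=-0.0339
  √(A²+B²)=0.3550;  θ1 = -1.9285+1.6665 ≈ -0.2620
arm 2 (φ=120.0°): x'=-0.0004, y'=-0.2357
  A cos θ + B sin θ = C:  0.0804·cos θ + -0.3325·sin θ = -0.1249
  γ=atan2(-0.3325,0.0804)=-1.3336;  ψ=arccos(-0.3651)=1.9446;  θ2=γ+ψ≈0.6110
arm 3 (φ=240.0°): x'=-0.2039, y'=0.1182
  A=0.2839, B=-0.3325, C=(l²−L²−A²−y'²−z²)/(2L)=-0.2154
  √(A²+B²)=0.4372;  θ3 = -0.8641+2.0858 ≈ 1.2217

θ₁ = -0.2620, θ₂ = 0.6110, θ₃ = 1.2217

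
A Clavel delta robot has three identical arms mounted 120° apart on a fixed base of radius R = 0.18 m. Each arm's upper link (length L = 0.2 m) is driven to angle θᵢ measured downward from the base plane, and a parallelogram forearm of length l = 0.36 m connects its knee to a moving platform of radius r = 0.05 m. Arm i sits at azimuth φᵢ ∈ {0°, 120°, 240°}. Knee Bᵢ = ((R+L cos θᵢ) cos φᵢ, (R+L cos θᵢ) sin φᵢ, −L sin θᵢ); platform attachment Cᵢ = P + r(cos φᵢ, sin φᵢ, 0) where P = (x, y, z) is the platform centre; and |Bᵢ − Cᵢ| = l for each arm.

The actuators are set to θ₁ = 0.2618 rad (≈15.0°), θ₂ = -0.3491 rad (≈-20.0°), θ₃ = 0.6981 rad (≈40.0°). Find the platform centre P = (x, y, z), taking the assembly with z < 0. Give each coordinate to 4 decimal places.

(0.0001, 0.0801, -0.1889)

φ1=0.0°: virtual centre (0.3232, 0.0000, -0.0518), radius l
arm 2 at φ=120.0°: (R−r)+L cos θ2 = 0.3179;  centre 2 = (-0.1590, 0.2753, 0.0684)
φ3=240.0°: virtual centre (-0.1416, -0.2453, -0.1286), radius l
subtract pairs → two planes through P
linear system: -0.9643x+0.5507y = -0.0014−0.2403z; -0.9296x+-0.4905y = -0.0104−-0.1536z
det = 0.9849;  x = 0.0065+0.0338z,  y = 0.0089+-0.3772z
into |P−centre ₁|² = l²: 1.1434z² + 0.0754z + -0.0265 = 0;  Δ = 0.1271;  z = -0.1889 or 0.1229 → z<0 root = -0.1889
x = 0.0001, y = 0.0801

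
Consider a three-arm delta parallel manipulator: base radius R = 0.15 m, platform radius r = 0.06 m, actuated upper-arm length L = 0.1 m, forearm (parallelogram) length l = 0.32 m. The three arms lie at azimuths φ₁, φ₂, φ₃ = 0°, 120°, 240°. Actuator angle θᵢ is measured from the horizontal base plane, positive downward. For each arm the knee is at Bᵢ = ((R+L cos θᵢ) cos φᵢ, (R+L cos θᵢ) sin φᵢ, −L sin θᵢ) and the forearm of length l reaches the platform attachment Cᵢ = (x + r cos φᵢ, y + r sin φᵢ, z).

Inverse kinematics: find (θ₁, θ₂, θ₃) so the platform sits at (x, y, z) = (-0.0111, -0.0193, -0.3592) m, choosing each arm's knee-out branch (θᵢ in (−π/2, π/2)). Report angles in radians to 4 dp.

θ₁ = 0.9594, θ₂ = 0.9597, θ₃ = 0.7853

arm 1 (φ=0.0°): x'=-0.0111, y'=-0.0193
  A=0.1011, B=-0.3592, C=(l²−L²−A²−y'²−z²)/(2L)=-0.2361
  √(A²+B²)=0.3732;  θ1 = -1.2964+2.2558 ≈ 0.9594
φ2=120.0° → target in arm frame (-0.0112, 0.0193)
  e−x'=0.1012;  (l²−L²−(e−x')²−y'²−z²)/2L = -0.2361
  θ2 = atan2(B,A) + arccos(C/0.3732) = 0.9597
arm 3 (φ=240.0°): x'=0.0223, y'=0.0000
  A=0.0677, B=-0.3592, C=(l²−L²−A²−y'²−z²)/(2L)=-0.2061
  θ3 = atan2(B,A) + arccos(C/0.3655) = 0.7853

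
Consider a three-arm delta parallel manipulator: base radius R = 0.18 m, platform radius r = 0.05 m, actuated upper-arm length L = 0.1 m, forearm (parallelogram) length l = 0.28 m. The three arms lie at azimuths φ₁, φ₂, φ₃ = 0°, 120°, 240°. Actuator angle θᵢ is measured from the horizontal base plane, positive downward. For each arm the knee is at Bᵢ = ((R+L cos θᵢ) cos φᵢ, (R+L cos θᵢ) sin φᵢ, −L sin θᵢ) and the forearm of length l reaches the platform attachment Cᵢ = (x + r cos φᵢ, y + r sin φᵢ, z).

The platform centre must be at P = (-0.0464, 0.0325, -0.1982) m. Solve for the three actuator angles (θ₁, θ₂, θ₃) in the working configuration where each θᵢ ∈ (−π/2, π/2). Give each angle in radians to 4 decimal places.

φ1=0.0° → target in arm frame (-0.0464, 0.0325)
  A=0.1764, B=-0.1982, C=(l²−L²−A²−y'²−z²)/(2L)=-0.0153
  γ=atan2(-0.1982,0.1764)=-0.8435;  ψ=arccos(-0.0576)=1.6284;  θ1=γ+ψ≈0.7849
φ2=120.0° → target in arm frame (0.0513, 0.0239)
  A cos θ + B sin θ = C:  0.0787·cos θ + -0.1982·sin θ = 0.1118
  √(A²+B²)=0.2132;  θ2 = -1.1930+1.0190 ≈ -0.1740
φ3=240.0° → target in arm frame (-0.0049, -0.0564)
  A cos θ + B sin θ = C:  0.1349·cos θ + -0.1982·sin θ = 0.0386
  θ3 = atan2(B,A) + arccos(C/0.2398) = 0.4360

θ₁ = 0.7849, θ₂ = -0.1740, θ₃ = 0.4360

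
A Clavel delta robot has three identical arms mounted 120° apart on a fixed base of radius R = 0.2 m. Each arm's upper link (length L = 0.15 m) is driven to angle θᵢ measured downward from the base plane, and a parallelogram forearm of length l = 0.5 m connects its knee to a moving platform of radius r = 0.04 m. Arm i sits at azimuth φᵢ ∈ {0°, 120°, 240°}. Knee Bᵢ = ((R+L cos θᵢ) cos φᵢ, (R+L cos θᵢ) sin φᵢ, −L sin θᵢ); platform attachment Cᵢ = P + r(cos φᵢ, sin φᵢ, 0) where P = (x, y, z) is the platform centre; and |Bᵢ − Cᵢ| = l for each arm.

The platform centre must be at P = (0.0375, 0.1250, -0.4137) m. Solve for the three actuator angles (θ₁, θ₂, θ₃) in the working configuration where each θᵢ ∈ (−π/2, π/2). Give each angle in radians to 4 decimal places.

θ₁ = 0.0878, θ₂ = -0.1744, θ₃ = 0.7857

arm 1 (φ=0.0°): x'=0.0375, y'=0.1250
  A cos θ + B sin θ = C:  0.1225·cos θ + -0.4137·sin θ = 0.0857
  √(A²+B²)=0.4315;  θ1 = -1.2829+1.3707 ≈ 0.0878
φ2=120.0° → target in arm frame (0.0895, -0.0950)
  A=0.0705, B=-0.4137, C=(l²−L²−A²−y'²−z²)/(2L)=0.1412
  √(A²+B²)=0.4197;  θ2 = -1.4020+1.2276 ≈ -0.1744
arm 3 (φ=240.0°): x'=-0.1270, y'=-0.0300
  A=0.2870, B=-0.4137, C=(l²−L²−A²−y'²−z²)/(2L)=-0.0897
  √(A²+B²)=0.5035;  θ3 = -0.9643+1.7500 ≈ 0.7857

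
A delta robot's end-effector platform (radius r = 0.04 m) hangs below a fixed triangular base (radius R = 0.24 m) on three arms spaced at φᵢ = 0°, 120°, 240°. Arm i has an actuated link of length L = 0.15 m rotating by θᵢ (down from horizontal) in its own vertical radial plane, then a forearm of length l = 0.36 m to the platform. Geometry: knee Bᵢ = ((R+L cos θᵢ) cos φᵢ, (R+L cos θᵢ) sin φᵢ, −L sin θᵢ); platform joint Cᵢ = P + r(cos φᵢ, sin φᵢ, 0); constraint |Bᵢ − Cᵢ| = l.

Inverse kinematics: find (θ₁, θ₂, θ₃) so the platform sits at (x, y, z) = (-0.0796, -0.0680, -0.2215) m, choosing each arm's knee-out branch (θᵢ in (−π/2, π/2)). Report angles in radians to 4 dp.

arm 1 (φ=0.0°): x'=-0.0796, y'=-0.0680
  e−x'=0.2796;  (l²−L²−(e−x')²−y'²−z²)/2L = -0.0825
  γ=atan2(-0.2215,0.2796)=-0.6700;  ψ=arccos(-0.2314)=1.8043;  θ1=γ+ψ≈1.1343
rotate P by −φ2: (-0.0191, 0.1029, -0.2215)
  A=0.2191, B=-0.2215, C=(l²−L²−A²−y'²−z²)/(2L)=-0.0019
  θ2 = atan2(B,A) + arccos(C/0.3115) = 0.7859
φ3=240.0° → target in arm frame (0.0987, -0.0349)
  e−x'=0.1013;  (l²−L²−(e−x')²−y'²−z²)/2L = 0.1552
  θ3 = atan2(B,A) + arccos(C/0.2436) = -0.2618

θ₁ = 1.1343, θ₂ = 0.7859, θ₃ = -0.2618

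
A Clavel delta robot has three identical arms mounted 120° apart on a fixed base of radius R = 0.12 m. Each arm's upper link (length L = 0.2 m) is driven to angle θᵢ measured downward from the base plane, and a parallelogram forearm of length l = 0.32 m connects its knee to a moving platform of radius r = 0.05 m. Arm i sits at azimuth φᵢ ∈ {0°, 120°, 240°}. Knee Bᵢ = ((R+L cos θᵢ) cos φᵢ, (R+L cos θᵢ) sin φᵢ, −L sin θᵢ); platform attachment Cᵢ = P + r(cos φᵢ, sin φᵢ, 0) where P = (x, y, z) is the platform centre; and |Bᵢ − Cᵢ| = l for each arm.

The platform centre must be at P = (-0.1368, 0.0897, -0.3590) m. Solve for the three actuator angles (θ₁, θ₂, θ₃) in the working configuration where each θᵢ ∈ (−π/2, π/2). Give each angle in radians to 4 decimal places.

θ₁ = 1.3090, θ₂ = 0.3489, θ₃ = 0.9599

φ1=0.0° → target in arm frame (-0.1368, 0.0897)
  A=0.2068, B=-0.3590, C=(l²−L²−A²−y'²−z²)/(2L)=-0.2932
  θ1 = atan2(B,A) + arccos(C/0.4143) = 1.3090
rotate P by −φ2: (0.1461, 0.0736, -0.3590)
  A=-0.0761, B=-0.3590, C=(l²−L²−A²−y'²−z²)/(2L)=-0.1942
  θ2 = atan2(B,A) + arccos(C/0.3670) = 0.3489
φ3=240.0° → target in arm frame (-0.0093, -0.1633)
  A=0.0793, B=-0.3590, C=(l²−L²−A²−y'²−z²)/(2L)=-0.2486
  θ3 = atan2(B,A) + arccos(C/0.3677) = 0.9599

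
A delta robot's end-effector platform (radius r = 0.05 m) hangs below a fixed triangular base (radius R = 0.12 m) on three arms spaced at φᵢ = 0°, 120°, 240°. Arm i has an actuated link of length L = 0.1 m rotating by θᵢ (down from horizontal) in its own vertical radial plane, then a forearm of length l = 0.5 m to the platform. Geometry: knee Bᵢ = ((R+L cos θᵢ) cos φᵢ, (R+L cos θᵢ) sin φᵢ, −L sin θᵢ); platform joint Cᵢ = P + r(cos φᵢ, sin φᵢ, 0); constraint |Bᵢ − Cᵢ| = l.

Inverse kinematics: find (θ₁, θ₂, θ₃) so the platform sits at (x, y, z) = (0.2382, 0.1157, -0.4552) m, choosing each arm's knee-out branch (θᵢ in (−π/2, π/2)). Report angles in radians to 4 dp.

rotate P by −φ1: (0.2382, 0.1157, -0.4552)
  A=-0.1682, B=-0.4552, C=(l²−L²−A²−y'²−z²)/(2L)=-0.0444
  θ1 = atan2(B,A) + arccos(C/0.4853) = -0.2623
φ2=120.0° → target in arm frame (-0.0189, -0.2641)
  A=0.0889, B=-0.4552, C=(l²−L²−A²−y'²−z²)/(2L)=-0.2244
  γ=atan2(-0.4552,0.0889)=-1.3779;  ψ=arccos(-0.4838)=2.0758;  θ2=γ+ψ≈0.6979
rotate P by −φ3: (-0.2193, 0.1484, -0.4552)
  e−x'=0.2893;  (l²−L²−(e−x')²−y'²−z²)/2L = -0.3647
  γ=atan2(-0.4552,0.2893)=-1.0047;  ψ=arccos(-0.6761)=2.3133;  θ3=γ+ψ≈1.3086

θ₁ = -0.2623, θ₂ = 0.6979, θ₃ = 1.3086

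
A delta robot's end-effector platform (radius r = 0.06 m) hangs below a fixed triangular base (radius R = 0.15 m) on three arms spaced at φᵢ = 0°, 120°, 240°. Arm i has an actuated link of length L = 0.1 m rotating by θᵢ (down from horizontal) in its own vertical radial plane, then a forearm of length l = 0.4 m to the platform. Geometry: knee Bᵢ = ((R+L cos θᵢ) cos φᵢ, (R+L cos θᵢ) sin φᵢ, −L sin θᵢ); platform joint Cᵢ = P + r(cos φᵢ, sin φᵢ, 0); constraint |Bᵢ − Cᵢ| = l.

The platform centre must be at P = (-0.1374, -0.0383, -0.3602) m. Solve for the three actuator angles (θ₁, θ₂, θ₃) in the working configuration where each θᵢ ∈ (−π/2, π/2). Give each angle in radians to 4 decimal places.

rotate P by −φ1: (-0.1374, -0.0383, -0.3602)
  A=0.2274, B=-0.3602, C=(l²−L²−A²−y'²−z²)/(2L)=-0.1646
  θ1 = atan2(B,A) + arccos(C/0.4260) = 0.9599
rotate P by −φ2: (0.0355, 0.1381, -0.3602)
  e−x'=0.0545;  (l²−L²−(e−x')²−y'²−z²)/2L = -0.0090
  θ2 = atan2(B,A) + arccos(C/0.3643) = 0.1747
arm 3 (φ=240.0°): x'=0.1019, y'=-0.0998
  e−x'=-0.0119;  (l²−L²−(e−x')²−y'²−z²)/2L = 0.0507
  γ=atan2(-0.3602,-0.0119)=-1.6037;  ψ=arccos(0.1408)=1.4296;  θ3=γ+ψ≈-0.1742

θ₁ = 0.9599, θ₂ = 0.1747, θ₃ = -0.1742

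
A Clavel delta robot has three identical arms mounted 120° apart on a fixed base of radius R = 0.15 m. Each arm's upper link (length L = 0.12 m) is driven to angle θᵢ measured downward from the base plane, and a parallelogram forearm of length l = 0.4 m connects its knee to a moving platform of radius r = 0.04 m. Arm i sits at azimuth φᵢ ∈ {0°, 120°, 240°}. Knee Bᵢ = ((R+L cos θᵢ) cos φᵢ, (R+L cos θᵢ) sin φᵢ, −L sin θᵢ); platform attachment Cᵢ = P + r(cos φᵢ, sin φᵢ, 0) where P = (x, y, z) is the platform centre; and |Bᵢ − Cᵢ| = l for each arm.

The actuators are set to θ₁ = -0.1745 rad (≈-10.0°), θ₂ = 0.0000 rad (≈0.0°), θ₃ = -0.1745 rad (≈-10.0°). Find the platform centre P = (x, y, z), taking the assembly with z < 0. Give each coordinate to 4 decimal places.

(0.0092, -0.0159, -0.3135)

φ1=0.0°: virtual centre (0.2282, 0.0000, 0.0208), radius l
φ2=120.0°: virtual centre (-0.1150, 0.1992, 0.0000), radius l
S3 = (0.2282·cos240.0°, 0.2282·sin240.0°, 0.0208) = (-0.1141, -0.1976, 0.0208)
subtract pairs → two planes through P
linear system: -0.6864x+0.3984y = 0.0004−-0.0417z; -0.6845x+-0.3952y = 0.0000−0.0000z
Cramer: x(z) = -0.0003-0.0303z;  y(z) = 0.0005+0.0524z
into |P−S₁|² = l²: 1.0037z² + -0.0278z + -0.1074 = 0;  Δ = 0.4318;  z = -0.3135 or 0.3412 → z<0 root = -0.3135
x = 0.0092, y = -0.0159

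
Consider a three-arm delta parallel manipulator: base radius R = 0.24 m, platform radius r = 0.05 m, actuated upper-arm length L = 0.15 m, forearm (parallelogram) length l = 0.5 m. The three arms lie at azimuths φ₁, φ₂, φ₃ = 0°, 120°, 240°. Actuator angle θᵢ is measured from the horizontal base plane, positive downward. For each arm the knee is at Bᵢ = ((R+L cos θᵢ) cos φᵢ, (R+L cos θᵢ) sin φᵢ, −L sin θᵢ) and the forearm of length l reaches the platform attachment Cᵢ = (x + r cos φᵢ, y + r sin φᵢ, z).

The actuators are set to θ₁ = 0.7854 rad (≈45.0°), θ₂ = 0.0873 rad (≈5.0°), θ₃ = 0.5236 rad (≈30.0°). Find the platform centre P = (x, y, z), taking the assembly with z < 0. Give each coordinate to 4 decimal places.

S1 = (0.2961·cos0.0°, 0.2961·sin0.0°, -0.1061) = (0.2961, 0.0000, -0.1061)
arm 2 at φ=120.0°: e+L cos θ2 = 0.3394;  S2 = (-0.1697, 0.2940, -0.0131)
arm 3 at φ=240.0°: e+L cos θ3 = 0.3199;  S3 = (-0.1600, -0.2770, -0.0750)
subtract pairs → two planes through P
[-0.9316 0.5879 0.1860]·P = 0.0165;  [-0.9120 -0.5541 0.0621]·P = 0.0091
Cramer: x(z) = -0.0137+0.1326z;  y(z) = 0.0063-0.1062z
quadratic in z: (1.0289)z²+(0.1286)z+(-0.1427)=0, √Δ=0.7771 → z ∈ {-0.4402, 0.3152}; z = -0.4402 (taking z<0)
x = -0.0721, y = 0.0530

(-0.0721, 0.0530, -0.4402)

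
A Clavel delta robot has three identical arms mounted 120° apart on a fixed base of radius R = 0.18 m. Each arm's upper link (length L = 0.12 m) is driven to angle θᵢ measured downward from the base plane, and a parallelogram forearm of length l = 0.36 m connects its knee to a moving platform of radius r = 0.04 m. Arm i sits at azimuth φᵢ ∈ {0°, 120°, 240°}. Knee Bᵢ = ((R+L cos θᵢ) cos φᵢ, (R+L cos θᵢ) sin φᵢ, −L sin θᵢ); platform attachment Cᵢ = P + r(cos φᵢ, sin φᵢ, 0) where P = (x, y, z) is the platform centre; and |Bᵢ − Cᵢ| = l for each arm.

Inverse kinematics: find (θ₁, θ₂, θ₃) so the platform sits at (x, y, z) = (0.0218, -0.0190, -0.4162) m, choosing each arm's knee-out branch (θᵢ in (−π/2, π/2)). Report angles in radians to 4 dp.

θ₁ = 1.0476, θ₂ = 1.3094, θ₃ = 1.1346

φ1=0.0° → target in arm frame (0.0218, -0.0190)
  e−x'=0.1182;  (l²−L²−(e−x')²−y'²−z²)/2L = -0.3015
  γ=atan2(-0.4162,0.1182)=-1.2941;  ψ=arccos(-0.6968)=2.3417;  θ1=γ+ψ≈1.0476
rotate P by −φ2: (-0.0274, -0.0094, -0.4162)
  A cos θ + B sin θ = C:  0.1674·cos θ + -0.4162·sin θ = -0.3588
  √(A²+B²)=0.4486;  θ2 = -1.1885+2.4979 ≈ 1.3094
φ3=240.0° → target in arm frame (0.0056, 0.0284)
  e−x'=0.1344;  (l²−L²−(e−x')²−y'²−z²)/2L = -0.3204
  θ3 = atan2(B,A) + arccos(C/0.4374) = 1.1346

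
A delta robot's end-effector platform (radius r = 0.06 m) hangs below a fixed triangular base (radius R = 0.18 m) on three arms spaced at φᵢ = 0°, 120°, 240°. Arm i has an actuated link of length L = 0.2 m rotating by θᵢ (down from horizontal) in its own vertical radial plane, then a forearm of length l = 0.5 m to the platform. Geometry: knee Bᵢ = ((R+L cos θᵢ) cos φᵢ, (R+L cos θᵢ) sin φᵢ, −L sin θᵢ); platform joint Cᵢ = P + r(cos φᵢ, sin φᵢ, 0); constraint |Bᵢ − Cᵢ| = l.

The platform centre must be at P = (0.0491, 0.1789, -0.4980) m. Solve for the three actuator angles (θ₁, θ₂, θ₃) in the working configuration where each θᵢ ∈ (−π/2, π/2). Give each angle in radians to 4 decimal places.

rotate P by −φ1: (0.0491, 0.1789, -0.4980)
  A cos θ + B sin θ = C:  0.0709·cos θ + -0.4980·sin θ = -0.1876
  θ1 = atan2(B,A) + arccos(C/0.5030) = 0.5236
arm 2 (φ=120.0°): x'=0.1304, y'=-0.1320
  e−x'=-0.0104;  (l²−L²−(e−x')²−y'²−z²)/2L = -0.1388
  √(A²+B²)=0.4981;  θ2 = -1.5916+1.8532 ≈ 0.2616
φ3=240.0° → target in arm frame (-0.1795, -0.0469)
  A=0.2995, B=-0.4980, C=(l²−L²−A²−y'²−z²)/(2L)=-0.3247
  √(A²+B²)=0.5811;  θ3 = -1.0294+2.1638 ≈ 1.1344

θ₁ = 0.5236, θ₂ = 0.2616, θ₃ = 1.1344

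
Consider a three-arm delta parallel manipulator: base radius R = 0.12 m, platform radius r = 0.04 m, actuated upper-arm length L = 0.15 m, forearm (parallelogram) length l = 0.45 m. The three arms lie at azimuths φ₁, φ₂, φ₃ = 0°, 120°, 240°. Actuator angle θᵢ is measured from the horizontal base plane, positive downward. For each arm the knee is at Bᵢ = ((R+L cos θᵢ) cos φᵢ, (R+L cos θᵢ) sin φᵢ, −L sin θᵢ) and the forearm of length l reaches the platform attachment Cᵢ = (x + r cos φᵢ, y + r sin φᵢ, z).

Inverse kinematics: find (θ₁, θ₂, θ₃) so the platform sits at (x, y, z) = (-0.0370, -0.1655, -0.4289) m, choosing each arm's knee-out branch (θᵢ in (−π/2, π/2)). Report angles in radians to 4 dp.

φ1=0.0° → target in arm frame (-0.0370, -0.1655)
  A=0.1170, B=-0.4289, C=(l²−L²−A²−y'²−z²)/(2L)=-0.1501
  γ=atan2(-0.4289,0.1170)=-1.3045;  ψ=arccos(-0.3377)=1.9152;  θ1=γ+ψ≈0.6107
arm 2 (φ=120.0°): x'=-0.1248, y'=0.1148
  A=0.2048, B=-0.4289, C=(l²−L²−A²−y'²−z²)/(2L)=-0.1970
  θ2 = atan2(B,A) + arccos(C/0.4753) = 0.8728
arm 3 (φ=240.0°): x'=0.1618, y'=0.0507
  e−x'=-0.0818;  (l²−L²−(e−x')²−y'²−z²)/2L = -0.0441
  θ3 = atan2(B,A) + arccos(C/0.4366) = -0.0874

θ₁ = 0.6107, θ₂ = 0.8728, θ₃ = -0.0874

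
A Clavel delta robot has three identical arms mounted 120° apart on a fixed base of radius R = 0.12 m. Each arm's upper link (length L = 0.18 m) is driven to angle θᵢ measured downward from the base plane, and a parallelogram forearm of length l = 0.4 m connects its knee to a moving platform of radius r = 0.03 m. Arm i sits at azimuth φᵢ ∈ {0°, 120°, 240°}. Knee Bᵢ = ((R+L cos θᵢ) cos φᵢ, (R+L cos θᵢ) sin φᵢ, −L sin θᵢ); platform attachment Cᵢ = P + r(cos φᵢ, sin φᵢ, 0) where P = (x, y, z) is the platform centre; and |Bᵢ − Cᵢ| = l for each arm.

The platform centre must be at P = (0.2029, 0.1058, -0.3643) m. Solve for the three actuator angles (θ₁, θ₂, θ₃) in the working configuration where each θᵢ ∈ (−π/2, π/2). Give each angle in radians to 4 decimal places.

rotate P by −φ1: (0.2029, 0.1058, -0.3643)
  e−x'=-0.1129;  (l²−L²−(e−x')²−y'²−z²)/2L = -0.0807
  √(A²+B²)=0.3814;  θ1 = -1.8713+1.7840 ≈ -0.0873
arm 2 (φ=120.0°): x'=-0.0098, y'=-0.2286
  e−x'=0.0998;  (l²−L²−(e−x')²−y'²−z²)/2L = -0.1871
  γ=atan2(-0.3643,0.0998)=-1.3033;  ψ=arccos(-0.4952)=2.0889;  θ2=γ+ψ≈0.7856
arm 3 (φ=240.0°): x'=-0.1931, y'=0.1228
  A=0.2831, B=-0.3643, C=(l²−L²−A²−y'²−z²)/(2L)=-0.2787
  γ=atan2(-0.3643,0.2831)=-0.9102;  ψ=arccos(-0.6041)=2.2194;  θ3=γ+ψ≈1.3092

θ₁ = -0.0873, θ₂ = 0.7856, θ₃ = 1.3092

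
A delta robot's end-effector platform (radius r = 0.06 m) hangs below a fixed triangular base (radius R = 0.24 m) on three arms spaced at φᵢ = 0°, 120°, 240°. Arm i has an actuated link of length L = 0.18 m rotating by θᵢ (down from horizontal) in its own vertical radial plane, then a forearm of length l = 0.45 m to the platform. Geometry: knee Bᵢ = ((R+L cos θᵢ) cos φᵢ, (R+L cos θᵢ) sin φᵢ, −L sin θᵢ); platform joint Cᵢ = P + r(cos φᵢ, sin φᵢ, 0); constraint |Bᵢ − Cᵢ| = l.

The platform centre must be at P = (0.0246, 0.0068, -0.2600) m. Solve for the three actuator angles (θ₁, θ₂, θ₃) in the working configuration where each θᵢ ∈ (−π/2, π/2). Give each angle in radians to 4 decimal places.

θ₁ = -0.2623, θ₂ = -0.0003, θ₃ = 0.0874

rotate P by −φ1: (0.0246, 0.0068, -0.2600)
  e−x'=0.1554;  (l²−L²−(e−x')²−y'²−z²)/2L = 0.2175
  √(A²+B²)=0.3029;  θ1 = -1.0321+0.7697 ≈ -0.2623
φ2=120.0° → target in arm frame (-0.0064, -0.0247)
  A cos θ + B sin θ = C:  0.1864·cos θ + -0.2600·sin θ = 0.1865
  θ2 = atan2(B,A) + arccos(C/0.3199) = -0.0003
φ3=240.0° → target in arm frame (-0.0182, 0.0179)
  e−x'=0.1982;  (l²−L²−(e−x')²−y'²−z²)/2L = 0.1747
  γ=atan2(-0.2600,0.1982)=-0.9195;  ψ=arccos(0.5344)=1.0069;  θ3=γ+ψ≈0.0874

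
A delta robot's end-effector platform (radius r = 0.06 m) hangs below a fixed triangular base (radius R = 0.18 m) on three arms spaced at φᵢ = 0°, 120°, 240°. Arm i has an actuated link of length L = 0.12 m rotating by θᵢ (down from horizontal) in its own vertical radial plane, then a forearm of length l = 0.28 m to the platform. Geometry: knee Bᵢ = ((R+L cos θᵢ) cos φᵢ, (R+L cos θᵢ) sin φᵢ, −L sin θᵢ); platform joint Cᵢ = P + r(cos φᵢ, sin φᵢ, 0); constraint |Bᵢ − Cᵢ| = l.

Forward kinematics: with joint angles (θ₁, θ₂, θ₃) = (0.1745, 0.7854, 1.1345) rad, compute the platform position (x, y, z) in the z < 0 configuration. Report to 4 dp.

φ1=0.0°: virtual centre (0.2382, 0.0000, -0.0208), radius l
arm 2 at φ=120.0°: (R−r)+L cos θ2 = 0.2049;  centre 2 = (-0.1024, 0.1774, -0.0849)
centre 3 = (0.1707·cos240.0°, 0.1707·sin240.0°, -0.1088) = (-0.0854, -0.1478, -0.1088)
|centre ₂|²−|centre ₁|² = -0.0080;  |centre ₃|²−|centre ₁|² = -0.0162
[-0.6812 0.3548 -0.1280]·P = -0.0080;  [-0.6471 -0.2957 -0.1758]·P = -0.0162
Cramer: x(z) = 0.0188-0.2326z;  y(z) = 0.0136-0.0857z
into |P−centre ₁|² = l²: 1.0614z² + 0.1414z + -0.0297 = 0;  Δ = 0.1459;  z = -0.2465 or 0.1133 → z<0 root = -0.2465
x = 0.0762, y = 0.0347

(0.0762, 0.0347, -0.2465)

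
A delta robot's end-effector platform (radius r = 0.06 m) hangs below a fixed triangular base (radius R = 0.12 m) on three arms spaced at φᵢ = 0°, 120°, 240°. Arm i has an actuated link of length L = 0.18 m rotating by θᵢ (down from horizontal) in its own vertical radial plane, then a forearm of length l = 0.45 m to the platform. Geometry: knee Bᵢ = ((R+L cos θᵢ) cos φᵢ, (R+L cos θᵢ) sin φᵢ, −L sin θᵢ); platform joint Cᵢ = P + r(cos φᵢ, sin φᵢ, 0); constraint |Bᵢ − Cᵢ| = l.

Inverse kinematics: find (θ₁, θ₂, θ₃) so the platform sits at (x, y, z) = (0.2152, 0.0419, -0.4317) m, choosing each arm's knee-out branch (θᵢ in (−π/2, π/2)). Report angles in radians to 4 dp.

arm 1 (φ=0.0°): x'=0.2152, y'=0.0419
  A cos θ + B sin θ = C:  -0.1552·cos θ + -0.4317·sin θ = -0.1170
  θ1 = atan2(B,A) + arccos(C/0.4588) = -0.0873
rotate P by −φ2: (-0.0713, -0.2073, -0.4317)
  A=0.1313, B=-0.4317, C=(l²−L²−A²−y'²−z²)/(2L)=-0.2125
  √(A²+B²)=0.4512;  θ2 = -1.2755+2.0611 ≈ 0.7856
rotate P by −φ3: (-0.1439, 0.1654, -0.4317)
  A cos θ + B sin θ = C:  0.2039·cos θ + -0.4317·sin θ = -0.2367
  √(A²+B²)=0.4774;  θ3 = -1.1296+2.0894 ≈ 0.9599

θ₁ = -0.0873, θ₂ = 0.7856, θ₃ = 0.9599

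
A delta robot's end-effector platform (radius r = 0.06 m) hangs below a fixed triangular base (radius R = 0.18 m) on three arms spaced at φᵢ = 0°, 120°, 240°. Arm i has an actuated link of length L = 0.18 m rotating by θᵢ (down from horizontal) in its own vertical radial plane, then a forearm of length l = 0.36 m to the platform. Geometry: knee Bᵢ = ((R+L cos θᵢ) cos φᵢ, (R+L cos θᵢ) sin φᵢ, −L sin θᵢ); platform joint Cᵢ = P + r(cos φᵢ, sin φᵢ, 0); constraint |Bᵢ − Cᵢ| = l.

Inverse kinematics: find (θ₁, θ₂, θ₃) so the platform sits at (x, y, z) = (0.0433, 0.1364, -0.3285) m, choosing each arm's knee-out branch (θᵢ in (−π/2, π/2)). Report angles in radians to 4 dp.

θ₁ = 0.5235, θ₂ = 0.2619, θ₃ = 1.2217

rotate P by −φ1: (0.0433, 0.1364, -0.3285)
  A=0.0767, B=-0.3285, C=(l²−L²−A²−y'²−z²)/(2L)=-0.0978
  γ=atan2(-0.3285,0.0767)=-1.3414;  ψ=arccos(-0.2899)=1.8649;  θ1=γ+ψ≈0.5235
rotate P by −φ2: (0.0965, -0.1057, -0.3285)
  e−x'=0.0235;  (l²−L²−(e−x')²−y'²−z²)/2L = -0.0623
  √(A²+B²)=0.3293;  θ2 = -1.4993+1.7612 ≈ 0.2619
arm 3 (φ=240.0°): x'=-0.1398, y'=-0.0307
  A=0.2598, B=-0.3285, C=(l²−L²−A²−y'²−z²)/(2L)=-0.2198
  θ3 = atan2(B,A) + arccos(C/0.4188) = 1.2217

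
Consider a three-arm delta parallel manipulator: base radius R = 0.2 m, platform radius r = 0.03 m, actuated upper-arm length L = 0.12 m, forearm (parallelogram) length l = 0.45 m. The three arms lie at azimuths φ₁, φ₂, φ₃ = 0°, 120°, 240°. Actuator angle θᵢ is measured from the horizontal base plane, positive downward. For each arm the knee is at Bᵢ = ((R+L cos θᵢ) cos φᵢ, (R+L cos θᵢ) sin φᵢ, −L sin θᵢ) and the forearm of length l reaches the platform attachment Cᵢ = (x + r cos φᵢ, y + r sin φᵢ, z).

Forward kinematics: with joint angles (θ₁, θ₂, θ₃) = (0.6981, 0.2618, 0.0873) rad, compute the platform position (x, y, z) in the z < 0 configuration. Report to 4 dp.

(-0.0644, -0.0170, -0.3865)

φ1=0.0°: virtual centre (0.2619, 0.0000, -0.0771), radius l
arm 2 at φ=120.0°: (R−r)+L cos θ2 = 0.2859;  S2 = (-0.1430, 0.2476, -0.0311)
S3 = (0.2895·cos240.0°, 0.2895·sin240.0°, -0.0105) = (-0.1448, -0.2508, -0.0105)
eliminate P² terms by subtracting sphere 1 from 2 and 3
[-0.8098 0.4952 0.0921]·P = 0.0082;  [-0.8134 -0.5015 0.1333]·P = 0.0094
det = 0.8089;  x = -0.0108+0.1388z,  y = -0.0012+0.0408z
into |P−S₁|² = l²: 1.0209z² + 0.0785z + -0.1222 = 0;  Δ = 0.5050;  z = -0.3865 or 0.3096 → z<0 root = -0.3865
x = -0.0644, y = -0.0170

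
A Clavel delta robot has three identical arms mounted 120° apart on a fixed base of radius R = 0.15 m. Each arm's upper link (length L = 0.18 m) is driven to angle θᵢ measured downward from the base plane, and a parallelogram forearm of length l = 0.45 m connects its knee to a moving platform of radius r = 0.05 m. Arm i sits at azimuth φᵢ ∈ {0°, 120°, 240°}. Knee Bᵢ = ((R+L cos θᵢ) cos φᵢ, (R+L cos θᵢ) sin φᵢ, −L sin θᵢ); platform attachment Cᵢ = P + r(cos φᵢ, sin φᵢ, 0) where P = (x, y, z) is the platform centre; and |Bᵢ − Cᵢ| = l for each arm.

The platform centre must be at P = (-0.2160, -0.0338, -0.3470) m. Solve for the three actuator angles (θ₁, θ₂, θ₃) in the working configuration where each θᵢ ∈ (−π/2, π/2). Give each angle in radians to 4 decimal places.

arm 1 (φ=0.0°): x'=-0.2160, y'=-0.0338
  A cos θ + B sin θ = C:  0.3160·cos θ + -0.3470·sin θ = -0.1425
  θ1 = atan2(B,A) + arccos(C/0.4693) = 1.0472
rotate P by −φ2: (0.0787, 0.2040, -0.3470)
  e−x'=0.0213;  (l²−L²−(e−x')²−y'²−z²)/2L = 0.0212
  √(A²+B²)=0.3477;  θ2 = -1.5096+1.5097 ≈ 0.0002
arm 3 (φ=240.0°): x'=0.1373, y'=-0.1702
  e−x'=-0.0373;  (l²−L²−(e−x')²−y'²−z²)/2L = 0.0537
  θ3 = atan2(B,A) + arccos(C/0.3490) = -0.2616

θ₁ = 1.0472, θ₂ = 0.0002, θ₃ = -0.2616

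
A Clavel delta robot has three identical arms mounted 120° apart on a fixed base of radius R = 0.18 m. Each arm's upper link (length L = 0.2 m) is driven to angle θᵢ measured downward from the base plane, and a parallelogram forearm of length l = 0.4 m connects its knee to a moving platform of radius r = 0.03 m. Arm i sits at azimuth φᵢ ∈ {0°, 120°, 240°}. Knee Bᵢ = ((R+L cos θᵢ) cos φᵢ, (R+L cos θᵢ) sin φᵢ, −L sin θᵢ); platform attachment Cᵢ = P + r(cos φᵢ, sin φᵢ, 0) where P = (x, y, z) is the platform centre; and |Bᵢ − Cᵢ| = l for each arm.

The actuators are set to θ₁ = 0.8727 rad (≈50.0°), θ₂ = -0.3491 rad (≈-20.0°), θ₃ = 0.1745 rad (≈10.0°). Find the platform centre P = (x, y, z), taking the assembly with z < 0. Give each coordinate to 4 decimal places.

(-0.1108, 0.0396, -0.2358)

arm 1 at φ=0.0°: e+L cos θ1 = 0.2786;  S1 = (0.2786, 0.0000, -0.1532)
arm 2 at φ=120.0°: e+L cos θ2 = 0.3379;  S2 = (-0.1690, 0.2927, 0.0684)
S3 = (0.3470·cos240.0°, 0.3470·sin240.0°, -0.0347) = (-0.1735, -0.3005, -0.0347)
subtract pairs → two planes through P
plane₁₂: -0.8950x+0.5853y+0.4432z = 0.0178
det = 1.0671;  x = -0.0213+0.3796z,  y = -0.0021+-0.1768z
into |P−S₁|² = l²: 1.1754z² + 0.0795z + -0.0466 = 0;  Δ = 0.2255;  z = -0.2358 or 0.1682 → z<0 root = -0.2358
x = -0.1108, y = 0.0396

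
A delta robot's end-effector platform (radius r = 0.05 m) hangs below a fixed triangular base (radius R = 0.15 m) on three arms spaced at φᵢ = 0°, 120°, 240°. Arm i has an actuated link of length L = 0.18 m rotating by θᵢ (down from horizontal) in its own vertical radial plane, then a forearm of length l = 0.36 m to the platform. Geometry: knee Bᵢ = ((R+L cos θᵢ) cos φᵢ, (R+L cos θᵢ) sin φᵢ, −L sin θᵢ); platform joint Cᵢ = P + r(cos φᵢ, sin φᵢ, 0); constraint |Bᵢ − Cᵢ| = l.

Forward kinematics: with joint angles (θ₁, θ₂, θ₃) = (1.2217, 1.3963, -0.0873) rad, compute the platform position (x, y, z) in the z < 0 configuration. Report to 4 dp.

O1 = (0.1616·cos0.0°, 0.1616·sin0.0°, -0.1691) = (0.1616, 0.0000, -0.1691)
arm 2 at φ=120.0°: (R−r)+L cos θ2 = 0.1313;  O2 = (-0.0656, 0.1137, -0.1773)
φ3=240.0°: virtual centre (-0.1397, -0.2419, 0.0157), radius l
subtract pairs → two planes through P
[-0.4544 0.2273 -0.0162]·P = -0.0061;  [-0.6025 -0.4838 0.3697]·P = 0.0235
det = 0.3568;  x = -0.0068+0.2135z,  y = -0.0402+0.4982z
sphere 1 gives Az²+Bz+C=0 with A=1.2938, B=0.2263, C=-0.0710;  B²−4AC=0.4188;  roots -0.3376, 0.1626;  negative root z = -0.3376
x = -0.0789, y = -0.2084

(-0.0789, -0.2084, -0.3376)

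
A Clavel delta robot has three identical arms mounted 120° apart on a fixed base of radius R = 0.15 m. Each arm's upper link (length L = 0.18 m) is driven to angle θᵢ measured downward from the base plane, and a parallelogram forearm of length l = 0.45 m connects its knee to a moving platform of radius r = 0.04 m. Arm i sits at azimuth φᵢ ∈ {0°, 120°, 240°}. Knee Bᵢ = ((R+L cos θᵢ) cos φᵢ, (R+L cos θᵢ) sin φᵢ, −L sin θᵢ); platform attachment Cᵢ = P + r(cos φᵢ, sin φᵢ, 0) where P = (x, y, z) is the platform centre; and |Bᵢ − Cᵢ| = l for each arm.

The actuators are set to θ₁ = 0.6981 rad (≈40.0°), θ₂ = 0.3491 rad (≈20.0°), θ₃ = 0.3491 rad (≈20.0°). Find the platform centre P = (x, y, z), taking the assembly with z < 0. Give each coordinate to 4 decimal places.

(-0.0696, 0.0000, -0.4346)

φ1=0.0°: virtual centre (0.2479, 0.0000, -0.1157), radius l
φ2=120.0°: virtual centre (-0.1396, 0.2417, -0.0616), radius l
arm 3 at φ=240.0°: (R−r)+L cos θ3 = 0.2791;  S3 = (-0.1396, -0.2417, -0.0616)
subtract pairs → two planes through P
[-0.7749 0.4835 0.1083]·P = 0.0069;  [-0.7749 -0.4835 0.1083]·P = 0.0069
Cramer: x(z) = -0.0089+0.1397z;  y(z) = 0.0000-0.0000z
quadratic in z: (1.0195)z²+(0.1597)z+(-0.1232)=0, √Δ=0.7265 → z ∈ {-0.4346, 0.2780}; z = -0.4346 (taking z<0)
x = -0.0696, y = 0.0000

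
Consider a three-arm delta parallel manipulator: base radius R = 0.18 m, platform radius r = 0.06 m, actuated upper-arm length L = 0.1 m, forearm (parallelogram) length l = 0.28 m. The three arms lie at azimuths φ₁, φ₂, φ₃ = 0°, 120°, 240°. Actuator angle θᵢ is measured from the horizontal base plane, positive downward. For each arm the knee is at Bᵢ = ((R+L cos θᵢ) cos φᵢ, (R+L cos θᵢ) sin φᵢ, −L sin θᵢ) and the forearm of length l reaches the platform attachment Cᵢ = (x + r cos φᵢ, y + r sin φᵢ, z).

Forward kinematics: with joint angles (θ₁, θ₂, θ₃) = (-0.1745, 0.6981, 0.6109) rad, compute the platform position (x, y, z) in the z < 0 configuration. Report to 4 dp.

(0.0597, -0.0066, -0.2132)

O1 = (0.2185·cos0.0°, 0.2185·sin0.0°, 0.0174) = (0.2185, 0.0000, 0.0174)
O2 = (0.1966·cos120.0°, 0.1966·sin120.0°, -0.0643) = (-0.0983, 0.1703, -0.0643)
arm 3 at φ=240.0°: ρ3 = 0.2019;  O3 = (-0.1010, -0.1749, -0.0574)
eliminate P² terms by subtracting sphere 1 from 2 and 3
linear system: -0.6336x+0.3405y = -0.0052−-0.1633z; -0.6389x+-0.3497y = -0.0040−-0.1494z
Cramer: x(z) = 0.0073-0.2459z;  y(z) = -0.0019+0.0219z
sphere 1 gives Az²+Bz+C=0 with A=1.0610, B=0.0691, C=-0.0335;  B²−4AC=0.1469;  roots -0.2132, 0.1481;  negative root z = -0.2132
x = 0.0597, y = -0.0066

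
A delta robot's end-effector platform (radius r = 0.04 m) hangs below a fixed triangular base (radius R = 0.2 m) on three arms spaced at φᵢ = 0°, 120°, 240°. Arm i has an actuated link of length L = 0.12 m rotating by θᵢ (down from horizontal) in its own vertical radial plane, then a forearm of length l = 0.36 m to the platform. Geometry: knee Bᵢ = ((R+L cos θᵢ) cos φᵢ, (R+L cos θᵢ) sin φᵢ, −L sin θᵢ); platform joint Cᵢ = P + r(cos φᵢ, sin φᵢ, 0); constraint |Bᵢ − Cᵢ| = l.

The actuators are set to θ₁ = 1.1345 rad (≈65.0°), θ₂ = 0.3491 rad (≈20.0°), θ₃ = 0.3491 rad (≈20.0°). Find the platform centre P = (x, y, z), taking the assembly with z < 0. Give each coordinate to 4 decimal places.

(-0.0888, 0.0000, -0.3085)

O1 = (0.2107·cos0.0°, 0.2107·sin0.0°, -0.1088) = (0.2107, 0.0000, -0.1088)
arm 2 at φ=120.0°: ρ2 = 0.2728;  O2 = (-0.1364, 0.2362, -0.0410)
O3 = (0.2728·cos240.0°, 0.2728·sin240.0°, -0.0410) = (-0.1364, -0.2362, -0.0410)
|O₂|²−|O₁|² = 0.0199;  |O₃|²−|O₁|² = 0.0199
linear system: -0.6942x+0.4724y = 0.0199−0.1354z; -0.6942x+-0.4724y = 0.0199−0.1354z
Cramer: x(z) = -0.0286+0.1951z;  y(z) = 0.0000-0.0000z
into |P−O₁|² = l²: 1.0381z² + 0.1241z + -0.0605 = 0;  Δ = 0.2666;  z = -0.3085 or 0.1889 → z<0 root = -0.3085
x = -0.0888, y = 0.0000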